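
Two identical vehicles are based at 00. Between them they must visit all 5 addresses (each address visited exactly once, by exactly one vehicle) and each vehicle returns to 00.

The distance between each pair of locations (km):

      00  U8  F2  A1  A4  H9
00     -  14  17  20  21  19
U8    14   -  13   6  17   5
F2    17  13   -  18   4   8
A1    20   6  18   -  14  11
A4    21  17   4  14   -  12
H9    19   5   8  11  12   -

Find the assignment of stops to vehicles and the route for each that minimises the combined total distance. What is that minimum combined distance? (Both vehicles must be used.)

There are 2^4 − 1 = 15 ways to divide the 5 stops into two non-empty groups. For each, the best each vehicle can do is its own shortest tour through its group:
  {U8} + {F2, A1, A4, H9}: 28 + 64 = 92
  {F2} + {U8, A1, A4, H9}: 34 + 64 = 98
  {U8, F2} + {A1, A4, H9}: 44 + 64 = 108
  {A1} + {U8, F2, A4, H9}: 40 + 52 = 92
  {U8, A1} + {F2, A4, H9}: 40 + 52 = 92
  {F2, A1} + {U8, A4, H9}: 55 + 52 = 107
  … (15 splits in total)
Best: vehicle 1 00 → U8 → 00 = 28; vehicle 2 00 → F2 → A4 → H9 → A1 → 00 = 64; combined 92.

Minimum combined distance: 92 km.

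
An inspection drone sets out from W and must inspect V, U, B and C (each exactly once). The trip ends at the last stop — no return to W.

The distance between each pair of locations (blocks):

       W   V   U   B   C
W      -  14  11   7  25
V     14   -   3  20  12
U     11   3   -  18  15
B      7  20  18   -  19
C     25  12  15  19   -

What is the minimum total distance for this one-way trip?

40 blocks — the minimum one-way total.

There are 4! = 24 possible orderings.
W → V → U → B → C: 14+3+18+19 = 54
W → V → U → C → B: 14+3+15+19 = 51
W → V → B → U → C: 14+20+18+15 = 67
W → V → B → C → U: 14+20+19+15 = 68
W → V → C → U → B: 14+12+15+18 = 59
W → V → C → B → U: 14+12+19+18 = 63
W → U → V → B → C: 11+3+20+19 = 53
W → U → V → C → B: 11+3+12+19 = 45
W → U → B → V → C: 11+18+20+12 = 61
W → U → B → C → V: 11+18+19+12 = 60
W → U → C → V → B: 11+15+12+20 = 58
W → U → C → B → V: 11+15+19+20 = 65
W → B → V → U → C: 7+20+3+15 = 45
W → B → V → C → U: 7+20+12+15 = 54
… (10 more)
W → B → U → V → C: 7+18+3+12 = 40  ← best
The minimum is 40.
One shortest path: W → B → U → V → C.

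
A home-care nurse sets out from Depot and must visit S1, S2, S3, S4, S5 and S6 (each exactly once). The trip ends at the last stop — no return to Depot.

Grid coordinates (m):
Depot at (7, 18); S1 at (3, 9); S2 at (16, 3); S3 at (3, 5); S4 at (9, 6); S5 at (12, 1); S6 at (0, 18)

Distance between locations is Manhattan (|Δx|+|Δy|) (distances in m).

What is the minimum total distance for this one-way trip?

Shortest open route: 44 m.

There are 6! = 720 possible orderings.
Depot → S1 → S2 → S3 → S4 → S5 → S6: 13+19+15+7+8+29 = 91
Depot → S1 → S2 → S3 → S4 → S6 → S5: 13+19+15+7+21+29 = 104
Depot → S1 → S2 → S3 → S5 → S4 → S6: 13+19+15+13+8+21 = 89
Depot → S1 → S2 → S3 → S5 → S6 → S4: 13+19+15+13+29+21 = 110
Depot → S1 → S2 → S3 → S6 → S4 → S5: 13+19+15+16+21+8 = 92
Depot → S1 → S2 → S3 → S6 → S5 → S4: 13+19+15+16+29+8 = 100
Depot → S1 → S2 → S4 → S3 → S5 → S6: 13+19+10+7+13+29 = 91
Depot → S1 → S2 → S4 → S3 → S6 → S5: 13+19+10+7+16+29 = 94
… (712 more)
Depot → S6 → S1 → S3 → S4 → S5 → S2: 7+12+4+7+8+6 = 44  ← best
The minimum is 44.
One shortest path: Depot → S6 → S1 → S3 → S4 → S5 → S2.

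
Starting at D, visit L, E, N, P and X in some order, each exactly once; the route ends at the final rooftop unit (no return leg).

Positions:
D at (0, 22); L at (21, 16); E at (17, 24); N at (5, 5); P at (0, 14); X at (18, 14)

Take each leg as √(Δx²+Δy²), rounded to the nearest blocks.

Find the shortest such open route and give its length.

Minimum one-way distance = 47 blocks.

There are 5! = 120 possible orderings.
D → L → E → N → P → X: 22+9+22+10+18 = 81
D → L → E → N → X → P: 22+9+22+16+18 = 87
D → L → E → P → N → X: 22+9+20+10+16 = 77
D → L → E → P → X → N: 22+9+20+18+16 = 85
D → L → E → X → N → P: 22+9+10+16+10 = 67
D → L → E → X → P → N: 22+9+10+18+10 = 69
D → L → N → E → P → X: 22+19+22+20+18 = 101
D → L → N → E → X → P: 22+19+22+10+18 = 91
D → L → N → P → E → X: 22+19+10+20+10 = 81
D → L → N → P → X → E: 22+19+10+18+10 = 79
D → L → N → X → E → P: 22+19+16+10+20 = 87
D → L → N → X → P → E: 22+19+16+18+20 = 95
D → L → P → E → N → X: 22+21+20+22+16 = 101
D → L → P → E → X → N: 22+21+20+10+16 = 89
… (106 more)
D → P → N → X → L → E: 8+10+16+4+9 = 47  ← best
The minimum is 47.
One shortest path: D → P → N → X → L → E.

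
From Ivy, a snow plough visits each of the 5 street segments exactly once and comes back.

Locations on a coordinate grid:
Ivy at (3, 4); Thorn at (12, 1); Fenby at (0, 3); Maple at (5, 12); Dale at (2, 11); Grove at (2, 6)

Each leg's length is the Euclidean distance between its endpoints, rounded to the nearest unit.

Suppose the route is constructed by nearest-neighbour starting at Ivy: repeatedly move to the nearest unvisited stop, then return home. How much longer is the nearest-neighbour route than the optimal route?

2 longer than the optimal tour.

Ivy: Grove=2, Fenby=3, Dale=7, Maple=8, Thorn=9 ⇒ Grove
Grove: Fenby=4, Dale=5, Maple=7, Thorn=11 ⇒ Fenby
Fenby: Dale=8, Maple=10, Thorn=12 ⇒ Dale
Dale: Maple=3, Thorn=14 ⇒ Maple
Maple: Thorn=13 ⇒ Thorn
NN route Ivy → Grove → Fenby → Dale → Maple → Thorn → Ivy costs 39.
Optimal: Ivy → Thorn → Maple → Dale → Grove → Fenby → Ivy costs 37 (by enumerating all 60 distinct tours).
Excess = 39 − 37 = 2.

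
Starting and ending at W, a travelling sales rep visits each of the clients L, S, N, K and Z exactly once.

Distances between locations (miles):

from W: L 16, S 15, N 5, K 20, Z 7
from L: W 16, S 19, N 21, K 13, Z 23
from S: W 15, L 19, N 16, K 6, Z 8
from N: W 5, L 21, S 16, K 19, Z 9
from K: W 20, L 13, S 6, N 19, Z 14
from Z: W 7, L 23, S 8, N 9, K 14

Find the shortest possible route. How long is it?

57 miles — the shortest possible round trip.

There are 60 distinct closed tours to check (reversals are equivalent).
W→L→S→N→K→Z→W: 16+19+16+19+14+7 = 91
W→L→S→N→Z→K→W: 16+19+16+9+14+20 = 94
W→L→S→K→N→Z→W: 16+19+6+19+9+7 = 76
W→L→S→K→Z→N→W: 16+19+6+14+9+5 = 69
W→L→S→Z→N→K→W: 16+19+8+9+19+20 = 91
W→L→S→Z→K→N→W: 16+19+8+14+19+5 = 81
W→L→N→S→K→Z→W: 16+21+16+6+14+7 = 80
W→L→N→S→Z→K→W: 16+21+16+8+14+20 = 95
W→L→N→K→S→Z→W: 16+21+19+6+8+7 = 77
W→L→N→K→Z→S→W: 16+21+19+14+8+15 = 93
W→L→N→Z→S→K→W: 16+21+9+8+6+20 = 80
W→L→N→Z→K→S→W: 16+21+9+14+6+15 = 81
W→L→K→S→N→Z→W: 16+13+6+16+9+7 = 67
W→L→K→S→Z→N→W: 16+13+6+8+9+5 = 57
… (46 more)
The minimum is 57.
One optimal route: W → L → K → S → Z → N → W (or its reverse).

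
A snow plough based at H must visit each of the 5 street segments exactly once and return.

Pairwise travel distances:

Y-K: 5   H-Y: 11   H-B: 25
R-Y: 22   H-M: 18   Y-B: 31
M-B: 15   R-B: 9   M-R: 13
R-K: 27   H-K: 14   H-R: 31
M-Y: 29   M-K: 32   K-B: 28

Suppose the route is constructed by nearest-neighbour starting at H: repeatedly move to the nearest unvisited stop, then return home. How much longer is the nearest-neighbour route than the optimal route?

H: Y=11, K=14, M=18, B=25, R=31 ⇒ Y
Y: K=5, R=22, M=29, B=31 ⇒ K
K: R=27, B=28, M=32 ⇒ R
R: B=9, M=13 ⇒ B
B: M=15 ⇒ M
NN route H → Y → K → R → B → M → H costs 85.
Optimal: H → M → B → R → Y → K → H costs 83 (by enumerating all 60 distinct tours).
Excess = 85 − 83 = 2.

The nearest-neighbour route is 2 longer than optimal.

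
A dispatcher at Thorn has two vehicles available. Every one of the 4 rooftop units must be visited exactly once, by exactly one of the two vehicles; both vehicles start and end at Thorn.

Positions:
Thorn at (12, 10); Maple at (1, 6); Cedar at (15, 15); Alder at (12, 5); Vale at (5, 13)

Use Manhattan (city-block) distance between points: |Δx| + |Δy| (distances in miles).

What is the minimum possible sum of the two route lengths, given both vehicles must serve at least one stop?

Check every non-empty split of the stops between the two vehicles; for each half take its own optimal tour:
  {Maple} + {Cedar, Alder, Vale}: 30 + 40 = 70
  {Cedar} + {Maple, Alder, Vale}: 16 + 38 = 54
  {Maple, Cedar} + {Alder, Vale}: 46 + 30 = 76
  {Alder} + {Maple, Cedar, Vale}: 10 + 46 = 56
  {Maple, Alder} + {Cedar, Vale}: 32 + 30 = 62
  {Cedar, Alder} + {Maple, Vale}: 26 + 36 = 62
  … (7 splits in total)
Best: vehicle 1 Thorn → Cedar → Thorn = 16; vehicle 2 Thorn → Alder → Maple → Vale → Thorn = 38; combined 54.

Minimum combined distance: 54 miles.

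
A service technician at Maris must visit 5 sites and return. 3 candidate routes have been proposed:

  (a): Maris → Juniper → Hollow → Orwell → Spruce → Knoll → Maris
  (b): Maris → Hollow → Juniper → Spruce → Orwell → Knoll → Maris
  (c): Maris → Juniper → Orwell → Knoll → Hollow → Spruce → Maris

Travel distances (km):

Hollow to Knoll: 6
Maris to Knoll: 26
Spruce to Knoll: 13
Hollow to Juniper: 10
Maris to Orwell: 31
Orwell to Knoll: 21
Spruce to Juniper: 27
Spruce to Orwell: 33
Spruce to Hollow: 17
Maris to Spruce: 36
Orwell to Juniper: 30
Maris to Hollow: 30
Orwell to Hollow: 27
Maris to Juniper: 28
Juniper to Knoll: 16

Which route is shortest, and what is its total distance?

(a): 28 + 10 + 27 + 33 + 13 + 26 = 137
(b): 30 + 10 + 27 + 33 + 21 + 26 = 147
(c): 28 + 30 + 21 + 6 + 17 + 36 = 138

137 km — (a) is the shortest.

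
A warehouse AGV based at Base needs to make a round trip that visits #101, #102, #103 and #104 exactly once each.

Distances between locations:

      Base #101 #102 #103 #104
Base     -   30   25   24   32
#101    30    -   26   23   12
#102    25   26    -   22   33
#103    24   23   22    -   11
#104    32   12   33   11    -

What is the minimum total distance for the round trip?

Base - #101 - #102 - #103 - #104 - Base: 30+26+22+11+32 = 121
Base - #101 - #102 - #104 - #103 - Base: 30+26+33+11+24 = 124
Base - #101 - #103 - #102 - #104 - Base: 30+23+22+33+32 = 140
Base - #101 - #103 - #104 - #102 - Base: 30+23+11+33+25 = 122
Base - #101 - #104 - #102 - #103 - Base: 30+12+33+22+24 = 121
Base - #101 - #104 - #103 - #102 - Base: 30+12+11+22+25 = 100
Base - #102 - #101 - #103 - #104 - Base: 25+26+23+11+32 = 117
Base - #102 - #101 - #104 - #103 - Base: 25+26+12+11+24 = 98
Base - #102 - #103 - #101 - #104 - Base: 25+22+23+12+32 = 114
Base - #102 - #104 - #101 - #103 - Base: 25+33+12+23+24 = 117
Base - #103 - #101 - #102 - #104 - Base: 24+23+26+33+32 = 138
Base - #103 - #102 - #101 - #104 - Base: 24+22+26+12+32 = 116
The minimum is 98.
One optimal route: Base → #102 → #101 → #104 → #103 → Base (or its reverse).

98 — the shortest possible round trip.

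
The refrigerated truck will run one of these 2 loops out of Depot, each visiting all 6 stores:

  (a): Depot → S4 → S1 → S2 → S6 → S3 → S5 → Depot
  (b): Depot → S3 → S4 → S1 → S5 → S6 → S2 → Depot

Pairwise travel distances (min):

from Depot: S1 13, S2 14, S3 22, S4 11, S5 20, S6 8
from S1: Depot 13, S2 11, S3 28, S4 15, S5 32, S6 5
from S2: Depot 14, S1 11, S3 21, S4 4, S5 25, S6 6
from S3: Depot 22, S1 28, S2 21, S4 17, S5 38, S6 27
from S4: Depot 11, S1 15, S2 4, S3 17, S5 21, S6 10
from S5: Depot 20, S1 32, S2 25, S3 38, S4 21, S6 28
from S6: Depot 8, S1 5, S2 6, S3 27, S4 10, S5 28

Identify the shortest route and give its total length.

(a): 11 + 15 + 11 + 6 + 27 + 38 + 20 = 128
(b): 22 + 17 + 15 + 32 + 28 + 6 + 14 = 134

Shortest is (a), total 128 min.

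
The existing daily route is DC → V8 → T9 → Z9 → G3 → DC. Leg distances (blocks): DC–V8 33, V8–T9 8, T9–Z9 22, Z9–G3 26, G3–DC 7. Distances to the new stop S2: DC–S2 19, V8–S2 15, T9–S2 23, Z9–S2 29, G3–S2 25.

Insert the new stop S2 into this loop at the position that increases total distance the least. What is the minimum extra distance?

Insertion cost between consecutive stops i–j is d(i,S2) + d(S2,j) − d(i,j):
  between DC and V8: 19 + 15 − 33 = 1
  between V8 and T9: 15 + 23 − 8 = 30
  between T9 and Z9: 23 + 29 − 22 = 30
  between Z9 and G3: 29 + 25 − 26 = 28
  between G3 and DC: 25 + 19 − 7 = 37
Cheapest insertion is between DC and V8, adding 1.
New total = 96 + 1 = 97.

+1 blocks — insert S2 between DC and V8.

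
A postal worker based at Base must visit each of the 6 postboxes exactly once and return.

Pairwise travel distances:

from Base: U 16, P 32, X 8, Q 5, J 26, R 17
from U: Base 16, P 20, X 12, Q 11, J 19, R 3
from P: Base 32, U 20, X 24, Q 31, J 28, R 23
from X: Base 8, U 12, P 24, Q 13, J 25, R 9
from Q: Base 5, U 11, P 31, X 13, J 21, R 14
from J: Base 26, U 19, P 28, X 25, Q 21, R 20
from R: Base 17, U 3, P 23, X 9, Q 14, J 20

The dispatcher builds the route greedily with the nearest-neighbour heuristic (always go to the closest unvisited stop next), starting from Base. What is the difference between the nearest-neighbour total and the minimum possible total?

Excess over optimum: 12.

Base: Q=5, X=8, U=16, R=17, J=26, P=32 ⇒ Q
Q: U=11, X=13, R=14, J=21, P=31 ⇒ U
U: R=3, X=12, J=19, P=20 ⇒ R
R: X=9, J=20, P=23 ⇒ X
X: P=24, J=25 ⇒ P
P: J=28 ⇒ J
NN route Base → Q → U → R → X → P → J → Base costs 106.
Optimal: Base → X → R → U → P → J → Q → Base costs 94 (by enumerating all 360 distinct tours).
Excess = 106 − 94 = 12.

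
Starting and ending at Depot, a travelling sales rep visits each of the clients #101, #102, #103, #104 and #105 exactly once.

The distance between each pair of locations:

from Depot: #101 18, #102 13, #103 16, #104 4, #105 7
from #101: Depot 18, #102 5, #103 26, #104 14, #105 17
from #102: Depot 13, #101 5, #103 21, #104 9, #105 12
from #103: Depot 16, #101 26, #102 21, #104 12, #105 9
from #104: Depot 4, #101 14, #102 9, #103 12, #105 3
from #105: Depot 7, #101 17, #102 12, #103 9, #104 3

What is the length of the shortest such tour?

Minimum total distance: 60.

Depot-#101-#102-#103-#104-#105-Depot: 18+5+21+12+3+7 = 66
Depot-#101-#102-#103-#105-#104-Depot: 18+5+21+9+3+4 = 60
Depot-#101-#102-#104-#103-#105-Depot: 18+5+9+12+9+7 = 60
Depot-#101-#102-#104-#105-#103-Depot: 18+5+9+3+9+16 = 60
Depot-#101-#102-#105-#103-#104-Depot: 18+5+12+9+12+4 = 60
Depot-#101-#102-#105-#104-#103-Depot: 18+5+12+3+12+16 = 66
Depot-#101-#103-#102-#104-#105-Depot: 18+26+21+9+3+7 = 84
Depot-#101-#103-#102-#105-#104-Depot: 18+26+21+12+3+4 = 84
Depot-#101-#103-#104-#102-#105-Depot: 18+26+12+9+12+7 = 84
Depot-#101-#103-#104-#105-#102-Depot: 18+26+12+3+12+13 = 84
Depot-#101-#103-#105-#102-#104-Depot: 18+26+9+12+9+4 = 78
Depot-#101-#103-#105-#104-#102-Depot: 18+26+9+3+9+13 = 78
Depot-#101-#104-#102-#103-#105-Depot: 18+14+9+21+9+7 = 78
Depot-#101-#104-#102-#105-#103-Depot: 18+14+9+12+9+16 = 78
… (46 more)
The minimum is 60.
One optimal route: Depot → #101 → #102 → #103 → #105 → #104 → Depot (or its reverse).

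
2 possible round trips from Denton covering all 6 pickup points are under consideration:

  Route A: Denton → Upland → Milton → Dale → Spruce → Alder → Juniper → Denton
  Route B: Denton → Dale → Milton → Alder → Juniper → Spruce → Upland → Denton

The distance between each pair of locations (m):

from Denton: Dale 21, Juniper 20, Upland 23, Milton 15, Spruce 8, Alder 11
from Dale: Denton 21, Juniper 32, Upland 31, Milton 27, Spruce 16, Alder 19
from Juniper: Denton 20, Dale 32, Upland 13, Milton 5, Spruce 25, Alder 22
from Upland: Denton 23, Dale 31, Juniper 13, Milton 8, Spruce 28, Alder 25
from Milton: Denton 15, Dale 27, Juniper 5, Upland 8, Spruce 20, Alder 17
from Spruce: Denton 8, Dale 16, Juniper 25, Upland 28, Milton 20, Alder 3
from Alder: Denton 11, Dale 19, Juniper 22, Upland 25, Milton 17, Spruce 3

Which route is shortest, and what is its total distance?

Route A: 23 + 8 + 27 + 16 + 3 + 22 + 20 = 119
Route B: 21 + 27 + 17 + 22 + 25 + 28 + 23 = 163

Shortest is Route A, total 119 m.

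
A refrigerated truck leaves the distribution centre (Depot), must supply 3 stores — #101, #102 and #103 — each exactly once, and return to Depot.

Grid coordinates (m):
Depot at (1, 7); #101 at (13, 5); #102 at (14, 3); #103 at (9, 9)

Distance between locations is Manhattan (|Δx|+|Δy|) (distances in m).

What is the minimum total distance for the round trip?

There are 3 distinct closed tours to check (reversals are equivalent).
Depot → #101 → #102 → #103 → Depot: 14+3+11+10 = 38
Depot → #101 → #103 → #102 → Depot: 14+8+11+17 = 50
Depot → #102 → #101 → #103 → Depot: 17+3+8+10 = 38
The minimum is 38.
One optimal route: Depot → #101 → #102 → #103 → Depot (or its reverse).

Shortest round trip = 38 m.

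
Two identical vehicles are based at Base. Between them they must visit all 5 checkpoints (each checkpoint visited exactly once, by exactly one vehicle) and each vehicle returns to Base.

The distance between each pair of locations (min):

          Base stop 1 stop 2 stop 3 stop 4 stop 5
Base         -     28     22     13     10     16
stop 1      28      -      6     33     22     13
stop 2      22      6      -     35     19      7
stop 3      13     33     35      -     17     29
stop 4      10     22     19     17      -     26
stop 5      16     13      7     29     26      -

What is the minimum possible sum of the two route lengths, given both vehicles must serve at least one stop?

87 min — the smallest possible combined total.

Check every non-empty split of the stops between the two vehicles; for each half take its own optimal tour:
  {stop 1} + {stop 2, stop 3, stop 4, stop 5}: 56 + 72 = 128
  {stop 2} + {stop 1, stop 3, stop 4, stop 5}: 44 + 81 = 125
  {stop 1, stop 2} + {stop 3, stop 4, stop 5}: 56 + 72 = 128
  {stop 3} + {stop 1, stop 2, stop 4, stop 5}: 26 + 61 = 87
  {stop 1, stop 3} + {stop 2, stop 4, stop 5}: 74 + 52 = 126
  {stop 2, stop 3} + {stop 1, stop 4, stop 5}: 70 + 61 = 131
  … (15 splits in total)
Best: vehicle 1 Base → stop 3 → Base = 26; vehicle 2 Base → stop 4 → stop 1 → stop 2 → stop 5 → Base = 61; combined 87.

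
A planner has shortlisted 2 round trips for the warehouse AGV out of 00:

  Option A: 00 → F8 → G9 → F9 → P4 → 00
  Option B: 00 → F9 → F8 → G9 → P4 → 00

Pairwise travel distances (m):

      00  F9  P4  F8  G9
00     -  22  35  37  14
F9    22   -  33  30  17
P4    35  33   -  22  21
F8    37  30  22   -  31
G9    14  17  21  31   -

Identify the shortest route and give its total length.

139 m — Option B is the shortest.

Option A: 37 + 31 + 17 + 33 + 35 = 153
Option B: 22 + 30 + 31 + 21 + 35 = 139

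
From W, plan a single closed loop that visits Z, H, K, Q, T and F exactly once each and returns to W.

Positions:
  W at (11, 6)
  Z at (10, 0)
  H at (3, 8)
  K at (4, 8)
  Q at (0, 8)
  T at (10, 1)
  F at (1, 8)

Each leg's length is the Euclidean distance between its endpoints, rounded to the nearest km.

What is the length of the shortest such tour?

Shortest round trip = 30 km.

With 6 stops there are 6!/2 = 360 distinct round trips (a route and its reverse cost the same).
W-Z-H-K-Q-T-F-W: 6+11+1+4+12+11+10 = 55
W-Z-H-K-Q-F-T-W: 6+11+1+4+1+11+5 = 39
W-Z-H-K-T-Q-F-W: 6+11+1+9+12+1+10 = 50
W-Z-H-K-T-F-Q-W: 6+11+1+9+11+1+11 = 50
W-Z-H-K-F-Q-T-W: 6+11+1+3+1+12+5 = 39
W-Z-H-K-F-T-Q-W: 6+11+1+3+11+12+11 = 55
W-Z-H-Q-K-T-F-W: 6+11+3+4+9+11+10 = 54
W-Z-H-Q-K-F-T-W: 6+11+3+4+3+11+5 = 43
… (352 more)
W-Z-T-Q-F-H-K-W: 6+1+12+1+2+1+7 = 30  ← best
The minimum is 30.
One optimal route: W → Z → T → Q → F → H → K → W (or its reverse).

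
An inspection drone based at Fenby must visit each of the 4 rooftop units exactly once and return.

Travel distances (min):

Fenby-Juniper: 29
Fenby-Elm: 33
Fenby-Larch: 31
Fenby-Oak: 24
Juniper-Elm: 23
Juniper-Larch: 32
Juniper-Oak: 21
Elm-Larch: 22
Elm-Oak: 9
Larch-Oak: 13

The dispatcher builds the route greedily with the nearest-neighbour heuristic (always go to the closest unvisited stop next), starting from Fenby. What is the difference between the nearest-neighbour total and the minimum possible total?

Fenby: Oak=24, Juniper=29, Larch=31, Elm=33 ⇒ Oak
Oak: Elm=9, Larch=13, Juniper=21 ⇒ Elm
Elm: Larch=22, Juniper=23 ⇒ Larch
Larch: Juniper=32 ⇒ Juniper
NN route Fenby → Oak → Elm → Larch → Juniper → Fenby costs 116.
Optimal: Fenby → Juniper → Elm → Oak → Larch → Fenby costs 105 (by enumerating all 12 distinct tours).
Excess = 116 − 105 = 11.

11 min longer than the optimal tour.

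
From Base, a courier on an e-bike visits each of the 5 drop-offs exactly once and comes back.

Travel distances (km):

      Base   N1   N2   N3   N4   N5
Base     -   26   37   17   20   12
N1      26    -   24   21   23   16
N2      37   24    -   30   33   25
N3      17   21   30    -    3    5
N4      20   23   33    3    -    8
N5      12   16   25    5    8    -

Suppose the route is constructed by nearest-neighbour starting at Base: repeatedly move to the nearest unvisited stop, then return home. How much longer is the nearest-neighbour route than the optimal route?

The nearest-neighbour route is 1 km longer than optimal.

Base: N5=12, N3=17, N4=20, N1=26, N2=37 ⇒ N5
N5: N3=5, N4=8, N1=16, N2=25 ⇒ N3
N3: N4=3, N1=21, N2=30 ⇒ N4
N4: N1=23, N2=33 ⇒ N1
N1: N2=24 ⇒ N2
NN route Base → N5 → N3 → N4 → N1 → N2 → Base costs 104.
Optimal: Base → N1 → N2 → N3 → N4 → N5 → Base costs 103 (by enumerating all 60 distinct tours).
Excess = 104 − 103 = 1.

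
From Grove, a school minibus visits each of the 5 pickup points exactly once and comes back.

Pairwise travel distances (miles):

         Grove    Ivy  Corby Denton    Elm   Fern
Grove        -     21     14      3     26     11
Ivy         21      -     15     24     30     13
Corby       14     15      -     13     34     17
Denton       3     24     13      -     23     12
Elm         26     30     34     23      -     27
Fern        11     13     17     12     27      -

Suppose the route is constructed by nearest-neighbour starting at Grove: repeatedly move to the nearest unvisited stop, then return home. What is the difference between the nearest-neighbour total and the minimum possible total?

Grove: Denton=3, Fern=11, Corby=14, Ivy=21, Elm=26 ⇒ Denton
Denton: Fern=12, Corby=13, Elm=23, Ivy=24 ⇒ Fern
Fern: Ivy=13, Corby=17, Elm=27 ⇒ Ivy
Ivy: Corby=15, Elm=30 ⇒ Corby
Corby: Elm=34 ⇒ Elm
NN route Grove → Denton → Fern → Ivy → Corby → Elm → Grove costs 103.
Optimal: Grove → Corby → Ivy → Fern → Elm → Denton → Grove costs 95 (by enumerating all 60 distinct tours).
Excess = 103 − 95 = 8.

The nearest-neighbour route is 8 miles longer than optimal.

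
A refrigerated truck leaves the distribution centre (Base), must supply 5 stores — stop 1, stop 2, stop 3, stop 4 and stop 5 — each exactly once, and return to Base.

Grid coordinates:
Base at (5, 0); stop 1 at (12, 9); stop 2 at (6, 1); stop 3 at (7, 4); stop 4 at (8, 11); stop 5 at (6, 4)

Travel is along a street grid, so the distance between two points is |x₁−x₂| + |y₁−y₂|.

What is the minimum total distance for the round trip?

Base-stop 1-stop 2-stop 3-stop 4-stop 5-Base: 16+14+4+8+9+5 = 56
Base-stop 1-stop 2-stop 3-stop 5-stop 4-Base: 16+14+4+1+9+14 = 58
Base-stop 1-stop 2-stop 4-stop 3-stop 5-Base: 16+14+12+8+1+5 = 56
Base-stop 1-stop 2-stop 4-stop 5-stop 3-Base: 16+14+12+9+1+6 = 58
Base-stop 1-stop 2-stop 5-stop 3-stop 4-Base: 16+14+3+1+8+14 = 56
Base-stop 1-stop 2-stop 5-stop 4-stop 3-Base: 16+14+3+9+8+6 = 56
Base-stop 1-stop 3-stop 2-stop 4-stop 5-Base: 16+10+4+12+9+5 = 56
Base-stop 1-stop 3-stop 2-stop 5-stop 4-Base: 16+10+4+3+9+14 = 56
Base-stop 1-stop 3-stop 4-stop 2-stop 5-Base: 16+10+8+12+3+5 = 54
Base-stop 1-stop 3-stop 4-stop 5-stop 2-Base: 16+10+8+9+3+2 = 48
Base-stop 1-stop 3-stop 5-stop 2-stop 4-Base: 16+10+1+3+12+14 = 56
Base-stop 1-stop 3-stop 5-stop 4-stop 2-Base: 16+10+1+9+12+2 = 50
Base-stop 1-stop 4-stop 2-stop 3-stop 5-Base: 16+6+12+4+1+5 = 44
Base-stop 1-stop 4-stop 2-stop 5-stop 3-Base: 16+6+12+3+1+6 = 44
… (46 more)
Base-stop 1-stop 4-stop 3-stop 5-stop 2-Base: 16+6+8+1+3+2 = 36  ← best
The minimum is 36.
One optimal route: Base → stop 1 → stop 4 → stop 3 → stop 5 → stop 2 → Base (or its reverse).

Shortest round trip = 36.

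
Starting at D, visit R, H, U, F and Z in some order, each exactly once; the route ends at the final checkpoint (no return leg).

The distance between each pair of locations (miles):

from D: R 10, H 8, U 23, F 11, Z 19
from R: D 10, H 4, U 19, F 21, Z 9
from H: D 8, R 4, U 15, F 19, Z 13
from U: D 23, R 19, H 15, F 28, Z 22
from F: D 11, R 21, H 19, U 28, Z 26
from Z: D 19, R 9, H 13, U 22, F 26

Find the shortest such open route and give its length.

There are 5! = 120 possible orderings.
D → R → H → U → F → Z: 10+4+15+28+26 = 83
D → R → H → U → Z → F: 10+4+15+22+26 = 77
D → R → H → F → U → Z: 10+4+19+28+22 = 83
D → R → H → F → Z → U: 10+4+19+26+22 = 81
D → R → H → Z → U → F: 10+4+13+22+28 = 77
D → R → H → Z → F → U: 10+4+13+26+28 = 81
D → R → U → H → F → Z: 10+19+15+19+26 = 89
D → R → U → H → Z → F: 10+19+15+13+26 = 83
D → R → U → F → H → Z: 10+19+28+19+13 = 89
D → R → U → F → Z → H: 10+19+28+26+13 = 96
D → R → U → Z → H → F: 10+19+22+13+19 = 83
D → R → U → Z → F → H: 10+19+22+26+19 = 96
D → R → F → H → U → Z: 10+21+19+15+22 = 87
D → R → F → H → Z → U: 10+21+19+13+22 = 85
… (106 more)
D → F → H → R → Z → U: 11+19+4+9+22 = 65  ← best
The minimum is 65.
One shortest path: D → F → H → R → Z → U.

Minimum one-way distance = 65 miles.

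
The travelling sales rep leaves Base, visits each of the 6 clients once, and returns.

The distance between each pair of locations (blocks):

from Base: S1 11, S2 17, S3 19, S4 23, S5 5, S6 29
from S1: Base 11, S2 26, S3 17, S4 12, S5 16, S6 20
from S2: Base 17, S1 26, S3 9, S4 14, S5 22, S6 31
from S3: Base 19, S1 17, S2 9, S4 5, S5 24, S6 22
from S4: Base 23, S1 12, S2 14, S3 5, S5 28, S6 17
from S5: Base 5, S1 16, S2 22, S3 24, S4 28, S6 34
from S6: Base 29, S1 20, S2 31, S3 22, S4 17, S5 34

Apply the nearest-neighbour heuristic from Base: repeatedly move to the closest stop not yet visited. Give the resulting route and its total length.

From Base: distances to unvisited — S5=5, S1=11, S2=17, S3=19, S4=23, S6=29. Nearest is S5 (5).
From S5: distances to unvisited — S1=16, S2=22, S3=24, S4=28, S6=34. Nearest is S1 (16).
From S1: distances to unvisited — S4=12, S3=17, S6=20, S2=26. Nearest is S4 (12).
From S4: distances to unvisited — S3=5, S2=14, S6=17. Nearest is S3 (5).
From S3: distances to unvisited — S2=9, S6=22. Nearest is S2 (9).
From S2: distances to unvisited — S6=31. Nearest is S6 (31).
Return S6→Base: 29.
Total = 5 + 16 + 12 + 5 + 9 + 31 + 29 = 107.

Total distance 107 blocks via the nearest-neighbour route Base → S5 → S1 → S4 → S3 → S2 → S6 → Base.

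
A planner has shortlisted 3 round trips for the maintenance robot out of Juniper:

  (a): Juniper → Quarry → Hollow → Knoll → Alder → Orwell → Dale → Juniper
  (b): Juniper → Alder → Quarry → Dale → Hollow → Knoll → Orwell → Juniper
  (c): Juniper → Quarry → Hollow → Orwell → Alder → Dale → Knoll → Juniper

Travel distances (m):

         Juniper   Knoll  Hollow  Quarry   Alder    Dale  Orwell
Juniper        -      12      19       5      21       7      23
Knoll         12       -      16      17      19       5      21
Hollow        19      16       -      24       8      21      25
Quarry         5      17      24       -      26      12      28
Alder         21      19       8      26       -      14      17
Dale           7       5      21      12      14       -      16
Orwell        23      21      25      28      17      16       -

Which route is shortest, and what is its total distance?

(a): 5 + 24 + 16 + 19 + 17 + 16 + 7 = 104
(b): 21 + 26 + 12 + 21 + 16 + 21 + 23 = 140
(c): 5 + 24 + 25 + 17 + 14 + 5 + 12 = 102

102 m — (c) is the shortest.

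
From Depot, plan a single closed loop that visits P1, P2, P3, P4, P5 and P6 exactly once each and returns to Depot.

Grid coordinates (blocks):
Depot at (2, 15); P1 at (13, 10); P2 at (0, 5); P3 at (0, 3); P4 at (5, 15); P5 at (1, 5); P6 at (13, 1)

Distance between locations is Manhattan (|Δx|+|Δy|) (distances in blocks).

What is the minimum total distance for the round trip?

Minimum total distance: 54 blocks.

Depot - P1 - P2 - P3 - P4 - P5 - P6 - Depot: 16+18+2+17+14+16+25 = 108
Depot - P1 - P2 - P3 - P4 - P6 - P5 - Depot: 16+18+2+17+22+16+11 = 102
Depot - P1 - P2 - P3 - P5 - P4 - P6 - Depot: 16+18+2+3+14+22+25 = 100
Depot - P1 - P2 - P3 - P5 - P6 - P4 - Depot: 16+18+2+3+16+22+3 = 80
Depot - P1 - P2 - P3 - P6 - P4 - P5 - Depot: 16+18+2+15+22+14+11 = 98
Depot - P1 - P2 - P3 - P6 - P5 - P4 - Depot: 16+18+2+15+16+14+3 = 84
Depot - P1 - P2 - P4 - P3 - P5 - P6 - Depot: 16+18+15+17+3+16+25 = 110
Depot - P1 - P2 - P4 - P3 - P6 - P5 - Depot: 16+18+15+17+15+16+11 = 108
… (352 more)
Depot - P4 - P1 - P6 - P3 - P2 - P5 - Depot: 3+13+9+15+2+1+11 = 54  ← best
The minimum is 54.
One optimal route: Depot → P4 → P1 → P6 → P3 → P2 → P5 → Depot (or its reverse).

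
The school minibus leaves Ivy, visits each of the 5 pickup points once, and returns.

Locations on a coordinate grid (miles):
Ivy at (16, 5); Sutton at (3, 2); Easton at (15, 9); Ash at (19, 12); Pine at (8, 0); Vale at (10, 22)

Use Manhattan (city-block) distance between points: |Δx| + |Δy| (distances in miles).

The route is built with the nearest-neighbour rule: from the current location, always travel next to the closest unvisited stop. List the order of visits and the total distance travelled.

At Ivy the remaining stops are Easton 5, Ash 10, Pine 13, Sutton 16, Vale 23; go to Easton.
At Easton the remaining stops are Ash 7, Pine 16, Vale 18, Sutton 19; go to Ash.
At Ash the remaining stops are Vale 19, Pine 23, Sutton 26; go to Vale.
At Vale the remaining stops are Pine 24, Sutton 27; go to Pine.
At Pine the remaining stops are Sutton 7; go to Sutton.
Return Sutton→Ivy: 16.
Total = 5 + 7 + 19 + 24 + 7 + 16 = 78.

78 miles along Ivy → Easton → Ash → Vale → Pine → Sutton → Ivy.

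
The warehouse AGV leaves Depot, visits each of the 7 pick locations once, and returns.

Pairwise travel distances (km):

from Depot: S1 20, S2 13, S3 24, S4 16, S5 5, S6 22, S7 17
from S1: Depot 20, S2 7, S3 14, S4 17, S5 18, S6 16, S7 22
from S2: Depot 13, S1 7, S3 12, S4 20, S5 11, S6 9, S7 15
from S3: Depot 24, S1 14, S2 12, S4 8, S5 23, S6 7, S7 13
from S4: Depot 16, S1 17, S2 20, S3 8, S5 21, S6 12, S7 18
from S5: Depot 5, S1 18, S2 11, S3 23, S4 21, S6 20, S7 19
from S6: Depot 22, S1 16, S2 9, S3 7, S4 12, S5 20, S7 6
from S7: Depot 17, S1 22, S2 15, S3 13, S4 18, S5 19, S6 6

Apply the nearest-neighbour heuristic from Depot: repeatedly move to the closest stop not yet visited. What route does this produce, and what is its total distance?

Depot → [S5:5 / S2:13 / S4:16 / S7:17 / S1:20 / S6:22 / S3:24] → S5 (5)
S5 → [S2:11 / S1:18 / S7:19 / S6:20 / S4:21 / S3:23] → S2 (11)
S2 → [S1:7 / S6:9 / S3:12 / S7:15 / S4:20] → S1 (7)
S1 → [S3:14 / S6:16 / S4:17 / S7:22] → S3 (14)
S3 → [S6:7 / S4:8 / S7:13] → S6 (7)
S6 → [S7:6 / S4:12] → S7 (6)
S7 → [S4:18] → S4 (18)
Return S4→Depot: 16.
Total = 5 + 11 + 7 + 14 + 7 + 6 + 18 + 16 = 84.

Total distance 84 km via the nearest-neighbour route Depot → S5 → S2 → S1 → S3 → S6 → S7 → S4 → Depot.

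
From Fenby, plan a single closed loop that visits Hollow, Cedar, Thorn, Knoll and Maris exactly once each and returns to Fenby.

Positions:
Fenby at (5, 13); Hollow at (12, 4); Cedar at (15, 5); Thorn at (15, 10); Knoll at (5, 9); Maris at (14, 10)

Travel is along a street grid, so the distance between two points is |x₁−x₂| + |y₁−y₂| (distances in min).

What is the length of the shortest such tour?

Shortest round trip = 38 min.

With 5 stops there are 5!/2 = 60 distinct round trips (a route and its reverse cost the same).
Fenby - Hollow - Cedar - Thorn - Knoll - Maris - Fenby: 16+4+5+11+10+12 = 58
Fenby - Hollow - Cedar - Thorn - Maris - Knoll - Fenby: 16+4+5+1+10+4 = 40
Fenby - Hollow - Cedar - Knoll - Thorn - Maris - Fenby: 16+4+14+11+1+12 = 58
Fenby - Hollow - Cedar - Knoll - Maris - Thorn - Fenby: 16+4+14+10+1+13 = 58
Fenby - Hollow - Cedar - Maris - Thorn - Knoll - Fenby: 16+4+6+1+11+4 = 42
Fenby - Hollow - Cedar - Maris - Knoll - Thorn - Fenby: 16+4+6+10+11+13 = 60
Fenby - Hollow - Thorn - Cedar - Knoll - Maris - Fenby: 16+9+5+14+10+12 = 66
Fenby - Hollow - Thorn - Cedar - Maris - Knoll - Fenby: 16+9+5+6+10+4 = 50
Fenby - Hollow - Thorn - Knoll - Cedar - Maris - Fenby: 16+9+11+14+6+12 = 68
Fenby - Hollow - Thorn - Knoll - Maris - Cedar - Fenby: 16+9+11+10+6+18 = 70
Fenby - Hollow - Thorn - Maris - Cedar - Knoll - Fenby: 16+9+1+6+14+4 = 50
Fenby - Hollow - Thorn - Maris - Knoll - Cedar - Fenby: 16+9+1+10+14+18 = 68
Fenby - Hollow - Knoll - Cedar - Thorn - Maris - Fenby: 16+12+14+5+1+12 = 60
Fenby - Hollow - Knoll - Cedar - Maris - Thorn - Fenby: 16+12+14+6+1+13 = 62
… (46 more)
Fenby - Knoll - Hollow - Cedar - Thorn - Maris - Fenby: 4+12+4+5+1+12 = 38  ← best
The minimum is 38.
One optimal route: Fenby → Knoll → Hollow → Cedar → Thorn → Maris → Fenby (or its reverse).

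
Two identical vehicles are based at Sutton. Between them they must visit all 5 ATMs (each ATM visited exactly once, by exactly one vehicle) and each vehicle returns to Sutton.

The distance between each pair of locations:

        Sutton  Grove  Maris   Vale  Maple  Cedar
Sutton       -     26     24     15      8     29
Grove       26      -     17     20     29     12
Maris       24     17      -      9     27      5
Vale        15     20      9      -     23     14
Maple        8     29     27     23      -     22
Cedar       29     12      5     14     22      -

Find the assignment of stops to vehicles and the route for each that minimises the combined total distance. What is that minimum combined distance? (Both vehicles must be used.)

Try each way of splitting the stops between the two vehicles (each non-empty) and, for each split, find the best tour for each vehicle:
  {Grove} + {Maris, Vale, Maple, Cedar}: 52 + 59 = 111
  {Maris} + {Grove, Vale, Maple, Cedar}: 48 + 77 = 125
  {Grove, Maris} + {Vale, Maple, Cedar}: 67 + 59 = 126
  {Vale} + {Grove, Maris, Maple, Cedar}: 30 + 78 = 108
  {Grove, Vale} + {Maris, Maple, Cedar}: 61 + 59 = 120
  {Maris, Vale} + {Grove, Maple, Cedar}: 48 + 68 = 116
  … (15 splits in total)
  {Maple} + {Grove, Maris, Vale, Cedar}: 16 + 67 = 83  ← best
Best: vehicle 1 Sutton → Maple → Sutton = 16; vehicle 2 Sutton → Grove → Cedar → Maris → Vale → Sutton = 67; combined 83.

Minimum combined distance: 83.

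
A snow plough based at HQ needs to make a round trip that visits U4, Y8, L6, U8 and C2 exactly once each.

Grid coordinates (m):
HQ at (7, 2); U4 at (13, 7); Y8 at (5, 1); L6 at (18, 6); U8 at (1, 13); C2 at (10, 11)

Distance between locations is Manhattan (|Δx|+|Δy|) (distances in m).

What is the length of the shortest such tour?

Shortest round trip = 58 m.

HQ - U4 - Y8 - L6 - U8 - C2 - HQ: 11+14+18+24+11+12 = 90
HQ - U4 - Y8 - L6 - C2 - U8 - HQ: 11+14+18+13+11+17 = 84
HQ - U4 - Y8 - U8 - L6 - C2 - HQ: 11+14+16+24+13+12 = 90
HQ - U4 - Y8 - U8 - C2 - L6 - HQ: 11+14+16+11+13+15 = 80
HQ - U4 - Y8 - C2 - L6 - U8 - HQ: 11+14+15+13+24+17 = 94
HQ - U4 - Y8 - C2 - U8 - L6 - HQ: 11+14+15+11+24+15 = 90
HQ - U4 - L6 - Y8 - U8 - C2 - HQ: 11+6+18+16+11+12 = 74
HQ - U4 - L6 - Y8 - C2 - U8 - HQ: 11+6+18+15+11+17 = 78
HQ - U4 - L6 - U8 - Y8 - C2 - HQ: 11+6+24+16+15+12 = 84
HQ - U4 - L6 - U8 - C2 - Y8 - HQ: 11+6+24+11+15+3 = 70
HQ - U4 - L6 - C2 - Y8 - U8 - HQ: 11+6+13+15+16+17 = 78
HQ - U4 - L6 - C2 - U8 - Y8 - HQ: 11+6+13+11+16+3 = 60
HQ - U4 - U8 - Y8 - L6 - C2 - HQ: 11+18+16+18+13+12 = 88
HQ - U4 - U8 - Y8 - C2 - L6 - HQ: 11+18+16+15+13+15 = 88
… (46 more)
HQ - Y8 - U8 - C2 - U4 - L6 - HQ: 3+16+11+7+6+15 = 58  ← best
The minimum is 58.
One optimal route: HQ → Y8 → U8 → C2 → U4 → L6 → HQ (or its reverse).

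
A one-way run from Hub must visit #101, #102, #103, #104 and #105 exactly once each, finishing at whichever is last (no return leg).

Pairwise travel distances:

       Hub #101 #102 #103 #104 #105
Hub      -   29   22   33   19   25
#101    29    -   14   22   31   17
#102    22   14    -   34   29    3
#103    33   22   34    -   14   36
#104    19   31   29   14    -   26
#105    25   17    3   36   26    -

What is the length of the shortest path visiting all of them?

There are 5! = 120 possible orderings.
Hub→#101→#102→#103→#104→#105: 29+14+34+14+26 = 117
Hub→#101→#102→#103→#105→#104: 29+14+34+36+26 = 139
Hub→#101→#102→#104→#103→#105: 29+14+29+14+36 = 122
Hub→#101→#102→#104→#105→#103: 29+14+29+26+36 = 134
Hub→#101→#102→#105→#103→#104: 29+14+3+36+14 = 96
Hub→#101→#102→#105→#104→#103: 29+14+3+26+14 = 86
Hub→#101→#103→#102→#104→#105: 29+22+34+29+26 = 140
Hub→#101→#103→#102→#105→#104: 29+22+34+3+26 = 114
Hub→#101→#103→#104→#102→#105: 29+22+14+29+3 = 97
Hub→#101→#103→#104→#105→#102: 29+22+14+26+3 = 94
Hub→#101→#103→#105→#102→#104: 29+22+36+3+29 = 119
Hub→#101→#103→#105→#104→#102: 29+22+36+26+29 = 142
Hub→#101→#104→#102→#103→#105: 29+31+29+34+36 = 159
Hub→#101→#104→#102→#105→#103: 29+31+29+3+36 = 128
… (106 more)
Hub→#104→#103→#101→#102→#105: 19+14+22+14+3 = 72  ← best
The minimum is 72.
One shortest path: Hub → #104 → #103 → #101 → #102 → #105.

Minimum one-way distance = 72.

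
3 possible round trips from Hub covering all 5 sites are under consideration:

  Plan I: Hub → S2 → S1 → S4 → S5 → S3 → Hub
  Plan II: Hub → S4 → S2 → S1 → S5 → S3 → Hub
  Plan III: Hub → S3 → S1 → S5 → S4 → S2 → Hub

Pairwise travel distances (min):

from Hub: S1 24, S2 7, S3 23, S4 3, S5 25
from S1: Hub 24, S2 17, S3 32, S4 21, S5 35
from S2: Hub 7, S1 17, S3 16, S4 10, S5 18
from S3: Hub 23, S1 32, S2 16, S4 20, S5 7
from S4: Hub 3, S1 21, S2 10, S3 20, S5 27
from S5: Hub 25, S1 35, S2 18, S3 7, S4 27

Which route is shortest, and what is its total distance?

Plan I: 7 + 17 + 21 + 27 + 7 + 23 = 102
Plan II: 3 + 10 + 17 + 35 + 7 + 23 = 95
Plan III: 23 + 32 + 35 + 27 + 10 + 7 = 134

95 min — Plan II is the shortest.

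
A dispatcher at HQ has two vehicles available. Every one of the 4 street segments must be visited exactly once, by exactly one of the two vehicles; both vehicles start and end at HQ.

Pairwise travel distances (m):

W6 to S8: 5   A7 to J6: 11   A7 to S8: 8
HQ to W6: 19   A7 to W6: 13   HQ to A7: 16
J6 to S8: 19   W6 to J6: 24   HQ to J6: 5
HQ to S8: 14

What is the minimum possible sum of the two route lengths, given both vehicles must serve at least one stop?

58 m — the smallest possible combined total.

Check every non-empty split of the stops between the two vehicles; for each half take its own optimal tour:
  {A7} + {W6, J6, S8}: 32 + 48 = 80
  {W6} + {A7, J6, S8}: 38 + 38 = 76
  {A7, W6} + {J6, S8}: 48 + 38 = 86
  {J6} + {A7, W6, S8}: 10 + 48 = 58
  {A7, J6} + {W6, S8}: 32 + 38 = 70
  {W6, J6} + {A7, S8}: 48 + 38 = 86
  … (7 splits in total)
Best: vehicle 1 HQ → J6 → HQ = 10; vehicle 2 HQ → A7 → W6 → S8 → HQ = 48; combined 58.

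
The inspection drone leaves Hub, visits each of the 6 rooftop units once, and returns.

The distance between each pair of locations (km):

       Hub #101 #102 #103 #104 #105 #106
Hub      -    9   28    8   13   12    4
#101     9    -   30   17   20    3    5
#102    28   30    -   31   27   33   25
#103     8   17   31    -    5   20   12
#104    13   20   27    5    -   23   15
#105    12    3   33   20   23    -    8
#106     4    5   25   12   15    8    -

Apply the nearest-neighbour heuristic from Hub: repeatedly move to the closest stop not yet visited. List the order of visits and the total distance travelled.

Hub → [#106:4 / #103:8 / #101:9 / #105:12 / #104:13 / #102:28] → #106 (4)
#106 → [#101:5 / #105:8 / #103:12 / #104:15 / #102:25] → #101 (5)
#101 → [#105:3 / #103:17 / #104:20 / #102:30] → #105 (3)
#105 → [#103:20 / #104:23 / #102:33] → #103 (20)
#103 → [#104:5 / #102:31] → #104 (5)
#104 → [#102:27] → #102 (27)
Return #102→Hub: 28.
Total = 4 + 5 + 3 + 20 + 5 + 27 + 28 = 92.

Nearest-neighbour total = 92 km; route Hub → #106 → #101 → #105 → #103 → #104 → #102 → Hub.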